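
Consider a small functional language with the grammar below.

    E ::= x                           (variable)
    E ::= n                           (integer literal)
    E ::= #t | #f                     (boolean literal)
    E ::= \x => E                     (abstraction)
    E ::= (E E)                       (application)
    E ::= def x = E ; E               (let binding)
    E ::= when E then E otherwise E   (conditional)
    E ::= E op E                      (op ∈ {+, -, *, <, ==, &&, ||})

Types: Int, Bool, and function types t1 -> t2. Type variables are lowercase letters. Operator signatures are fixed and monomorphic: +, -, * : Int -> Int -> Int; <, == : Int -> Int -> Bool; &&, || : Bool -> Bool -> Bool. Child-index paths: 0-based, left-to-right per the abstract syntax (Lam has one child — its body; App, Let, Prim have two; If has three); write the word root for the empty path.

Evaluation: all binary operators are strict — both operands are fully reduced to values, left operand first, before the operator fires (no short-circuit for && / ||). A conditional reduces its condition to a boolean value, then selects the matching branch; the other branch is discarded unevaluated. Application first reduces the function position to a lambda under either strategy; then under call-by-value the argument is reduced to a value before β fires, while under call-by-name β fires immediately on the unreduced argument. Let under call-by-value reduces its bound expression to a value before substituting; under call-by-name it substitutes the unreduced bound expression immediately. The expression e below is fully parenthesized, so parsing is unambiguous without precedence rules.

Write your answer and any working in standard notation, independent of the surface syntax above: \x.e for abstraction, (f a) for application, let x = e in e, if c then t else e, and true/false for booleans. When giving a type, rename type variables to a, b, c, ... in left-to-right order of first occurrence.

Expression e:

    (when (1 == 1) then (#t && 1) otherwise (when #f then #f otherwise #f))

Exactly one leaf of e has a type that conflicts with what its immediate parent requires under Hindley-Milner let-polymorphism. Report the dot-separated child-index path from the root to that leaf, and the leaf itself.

Answer: 1.1 : 1

Trace:
  unify Int ~ Int
  unify Int ~ Int
  unify Bool ~ Bool
  unify Bool ~ Bool
  unify Int ~ Bool
  FAIL: mismatch Int ~ Bool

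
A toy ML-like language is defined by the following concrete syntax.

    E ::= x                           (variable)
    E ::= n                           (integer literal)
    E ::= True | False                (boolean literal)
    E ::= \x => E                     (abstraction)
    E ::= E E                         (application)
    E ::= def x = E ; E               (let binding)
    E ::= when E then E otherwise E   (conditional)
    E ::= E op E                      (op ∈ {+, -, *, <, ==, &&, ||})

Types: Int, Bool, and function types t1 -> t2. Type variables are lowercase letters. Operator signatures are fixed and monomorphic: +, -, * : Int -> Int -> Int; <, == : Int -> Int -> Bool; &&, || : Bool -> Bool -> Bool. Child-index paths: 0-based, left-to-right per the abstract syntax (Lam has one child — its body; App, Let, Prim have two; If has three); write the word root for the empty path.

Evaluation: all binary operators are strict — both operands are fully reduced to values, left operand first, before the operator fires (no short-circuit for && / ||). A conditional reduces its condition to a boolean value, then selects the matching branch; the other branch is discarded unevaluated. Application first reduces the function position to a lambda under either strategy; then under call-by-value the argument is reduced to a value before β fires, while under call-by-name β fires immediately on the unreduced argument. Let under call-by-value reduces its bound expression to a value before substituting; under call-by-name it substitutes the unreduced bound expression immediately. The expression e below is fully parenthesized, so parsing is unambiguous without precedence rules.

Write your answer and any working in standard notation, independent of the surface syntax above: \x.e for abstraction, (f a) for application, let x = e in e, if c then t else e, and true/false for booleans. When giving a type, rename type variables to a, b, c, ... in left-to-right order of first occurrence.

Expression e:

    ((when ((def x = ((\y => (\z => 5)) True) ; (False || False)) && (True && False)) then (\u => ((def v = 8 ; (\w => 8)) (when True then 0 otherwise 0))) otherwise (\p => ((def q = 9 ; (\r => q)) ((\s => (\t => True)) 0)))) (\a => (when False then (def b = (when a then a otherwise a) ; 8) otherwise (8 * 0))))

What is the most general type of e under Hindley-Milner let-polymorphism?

Trace:
\z._ : b -> Int
\y._ : a -> b -> Int
  unify a -> b -> Int ~ Bool -> c
  unify a ~ Bool
  unify b -> Int ~ c
_ _ : b -> Int
let x : forall. b -> Int
  unify Bool ~ Bool
  unify Bool ~ Bool
  unify Bool ~ Bool
  unify Bool ~ Bool
  unify Bool ~ Bool
  unify Bool ~ Bool
  unify Bool ~ Bool
let v : Int
\w._ : e -> Int
  unify Bool ~ Bool
  unify Int ~ Int
  unify e -> Int ~ Int -> f
  unify e ~ Int
  unify Int ~ f
_ _ : Int
\u._ : d -> Int
let q : Int
q : Int
\r._ : h -> Int
\t._ : j -> Bool
\s._ : i -> j -> Bool
  unify i -> j -> Bool ~ Int -> k
  unify i ~ Int
  unify j -> Bool ~ k
_ _ : j -> Bool
  unify h -> Int ~ (j -> Bool) -> l
  unify h ~ j -> Bool
  unify Int ~ l
_ _ : Int
\p._ : g -> Int
  unify d -> Int ~ g -> Int
  unify d ~ g
  unify Int ~ Int
  unify Bool ~ Bool
a : m
  unify m ~ Bool
a : Bool
a : Bool
  unify Bool ~ Bool
let b : Bool
  unify Int ~ Int
  unify Int ~ Int
  unify Int ~ Int
\a._ : Bool -> Int
  unify g -> Int ~ (Bool -> Int) -> n
  unify g ~ Bool -> Int
  unify Int ~ n
_ _ : Int

Answer: Int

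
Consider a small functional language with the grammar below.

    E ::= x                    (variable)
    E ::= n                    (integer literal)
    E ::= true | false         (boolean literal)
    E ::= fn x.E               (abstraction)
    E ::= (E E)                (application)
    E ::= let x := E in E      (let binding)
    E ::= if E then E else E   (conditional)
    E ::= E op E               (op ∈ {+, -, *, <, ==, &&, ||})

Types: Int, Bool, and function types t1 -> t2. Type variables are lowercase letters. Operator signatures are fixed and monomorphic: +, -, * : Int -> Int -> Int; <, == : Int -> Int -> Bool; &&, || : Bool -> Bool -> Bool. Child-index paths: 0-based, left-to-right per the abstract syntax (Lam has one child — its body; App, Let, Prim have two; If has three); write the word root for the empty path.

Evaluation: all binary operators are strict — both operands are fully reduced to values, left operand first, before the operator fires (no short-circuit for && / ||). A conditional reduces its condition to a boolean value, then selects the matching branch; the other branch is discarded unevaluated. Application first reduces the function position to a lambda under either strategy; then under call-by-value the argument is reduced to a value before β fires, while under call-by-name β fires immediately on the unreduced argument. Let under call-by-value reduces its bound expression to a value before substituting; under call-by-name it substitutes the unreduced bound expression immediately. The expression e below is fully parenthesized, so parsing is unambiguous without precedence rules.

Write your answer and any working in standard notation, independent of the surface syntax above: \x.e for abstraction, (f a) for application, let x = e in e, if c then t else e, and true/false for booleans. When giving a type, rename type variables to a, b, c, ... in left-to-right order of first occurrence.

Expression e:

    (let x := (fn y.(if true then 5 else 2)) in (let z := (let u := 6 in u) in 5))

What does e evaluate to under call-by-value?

Answer: 5

Trace:
step 0: (let x = (\y.(if true then 5 else 2)) in (let z = (let u = 6 in u) in 5))
step 1: [let@root] (let z = (let u = 6 in u) in 5)
step 2: [let@0] (let z = 6 in 5)
step 3: [let@root] 5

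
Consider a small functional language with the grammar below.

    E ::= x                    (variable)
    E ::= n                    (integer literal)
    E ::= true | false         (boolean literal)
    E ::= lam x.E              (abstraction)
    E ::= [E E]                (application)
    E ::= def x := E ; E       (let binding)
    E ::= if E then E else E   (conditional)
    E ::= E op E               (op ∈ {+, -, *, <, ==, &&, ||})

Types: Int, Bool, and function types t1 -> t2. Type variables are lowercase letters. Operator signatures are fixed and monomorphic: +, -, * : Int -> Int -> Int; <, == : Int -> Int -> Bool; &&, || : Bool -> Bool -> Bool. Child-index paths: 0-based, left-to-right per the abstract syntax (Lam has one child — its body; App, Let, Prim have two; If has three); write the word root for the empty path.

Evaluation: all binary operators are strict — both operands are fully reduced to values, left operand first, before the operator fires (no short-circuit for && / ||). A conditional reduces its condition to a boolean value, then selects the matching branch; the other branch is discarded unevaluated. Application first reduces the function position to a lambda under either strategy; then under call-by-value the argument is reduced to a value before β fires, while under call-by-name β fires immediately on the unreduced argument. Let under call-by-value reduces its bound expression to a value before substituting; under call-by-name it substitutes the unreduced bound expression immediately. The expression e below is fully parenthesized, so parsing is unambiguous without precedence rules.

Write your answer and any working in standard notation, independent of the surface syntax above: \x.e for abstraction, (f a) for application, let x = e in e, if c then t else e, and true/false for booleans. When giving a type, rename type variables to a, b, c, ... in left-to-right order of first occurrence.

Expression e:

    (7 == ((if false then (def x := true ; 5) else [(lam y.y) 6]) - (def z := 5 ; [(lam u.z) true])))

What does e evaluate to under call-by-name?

Answer: false

Working:
step 0: (7 == ((if false then (let x = true in 5) else ((\y.y) 6)) - (let z = 5 in ((\u.z) true))))
step 1: [if@1.0] (7 == (((\y.y) 6) - (let z = 5 in ((\u.z) true))))
step 2: [beta@1.0] (7 == (6 - (let z = 5 in ((\u.z) true))))
step 3: [let@1.1] (7 == (6 - ((\u.5) true)))
step 4: [beta@1.1] (7 == (6 - 5))
step 5: [delta@1] (7 == 1)
step 6: [delta@root] false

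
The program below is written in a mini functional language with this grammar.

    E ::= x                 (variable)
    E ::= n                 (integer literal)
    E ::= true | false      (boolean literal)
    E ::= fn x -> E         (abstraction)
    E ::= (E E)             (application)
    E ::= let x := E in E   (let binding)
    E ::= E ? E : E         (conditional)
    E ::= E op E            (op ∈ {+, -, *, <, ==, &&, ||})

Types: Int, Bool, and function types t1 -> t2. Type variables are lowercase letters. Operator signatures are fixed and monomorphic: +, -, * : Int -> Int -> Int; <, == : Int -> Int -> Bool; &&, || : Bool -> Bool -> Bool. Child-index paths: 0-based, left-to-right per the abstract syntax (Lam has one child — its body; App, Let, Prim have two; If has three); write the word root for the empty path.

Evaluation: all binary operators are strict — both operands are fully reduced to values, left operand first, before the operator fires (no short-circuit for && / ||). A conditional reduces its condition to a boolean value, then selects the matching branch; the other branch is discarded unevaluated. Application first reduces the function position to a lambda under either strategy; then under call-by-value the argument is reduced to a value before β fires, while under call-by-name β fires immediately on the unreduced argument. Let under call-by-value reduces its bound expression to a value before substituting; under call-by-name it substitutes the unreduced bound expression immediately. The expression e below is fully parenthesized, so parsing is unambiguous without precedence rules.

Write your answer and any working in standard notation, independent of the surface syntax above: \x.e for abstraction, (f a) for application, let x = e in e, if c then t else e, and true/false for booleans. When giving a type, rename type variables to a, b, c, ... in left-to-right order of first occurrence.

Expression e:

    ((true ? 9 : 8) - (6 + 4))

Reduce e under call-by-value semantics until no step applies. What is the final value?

Trace:
step 0: ((if true then 9 else 8) - (6 + 4))
step 1: [if@0] (9 - (6 + 4))
step 2: [delta@1] (9 - 10)
step 3: [delta@root] -1

Answer: -1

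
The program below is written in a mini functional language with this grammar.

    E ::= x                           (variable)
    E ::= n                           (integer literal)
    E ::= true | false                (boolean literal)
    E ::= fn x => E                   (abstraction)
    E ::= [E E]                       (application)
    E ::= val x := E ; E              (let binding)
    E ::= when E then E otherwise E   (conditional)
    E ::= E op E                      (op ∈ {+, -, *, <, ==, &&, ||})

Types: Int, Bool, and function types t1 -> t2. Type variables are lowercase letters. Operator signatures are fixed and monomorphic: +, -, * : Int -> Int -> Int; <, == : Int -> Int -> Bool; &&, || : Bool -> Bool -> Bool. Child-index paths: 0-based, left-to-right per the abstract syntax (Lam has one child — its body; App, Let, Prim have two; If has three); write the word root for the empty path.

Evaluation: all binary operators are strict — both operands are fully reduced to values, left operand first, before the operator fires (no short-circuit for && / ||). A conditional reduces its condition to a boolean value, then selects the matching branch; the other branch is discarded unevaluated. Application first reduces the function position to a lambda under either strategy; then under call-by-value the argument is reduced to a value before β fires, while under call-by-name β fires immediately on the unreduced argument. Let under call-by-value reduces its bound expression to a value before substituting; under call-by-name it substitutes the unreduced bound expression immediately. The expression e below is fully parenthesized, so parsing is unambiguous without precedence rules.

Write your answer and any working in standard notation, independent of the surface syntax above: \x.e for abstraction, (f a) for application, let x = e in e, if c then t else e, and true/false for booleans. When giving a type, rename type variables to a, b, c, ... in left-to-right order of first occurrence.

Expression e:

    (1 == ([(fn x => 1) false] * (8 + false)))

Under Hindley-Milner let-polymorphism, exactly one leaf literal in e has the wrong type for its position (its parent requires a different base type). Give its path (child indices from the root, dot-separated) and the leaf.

Trace:
  unify Int ~ Int
\x._ : a -> Int
  unify a -> Int ~ Bool -> b
  unify a ~ Bool
  unify Int ~ b
_ _ : Int
  unify Int ~ Int
  unify Int ~ Int
  unify Bool ~ Int
  FAIL: mismatch Bool ~ Int

Answer: 1.1.1 : false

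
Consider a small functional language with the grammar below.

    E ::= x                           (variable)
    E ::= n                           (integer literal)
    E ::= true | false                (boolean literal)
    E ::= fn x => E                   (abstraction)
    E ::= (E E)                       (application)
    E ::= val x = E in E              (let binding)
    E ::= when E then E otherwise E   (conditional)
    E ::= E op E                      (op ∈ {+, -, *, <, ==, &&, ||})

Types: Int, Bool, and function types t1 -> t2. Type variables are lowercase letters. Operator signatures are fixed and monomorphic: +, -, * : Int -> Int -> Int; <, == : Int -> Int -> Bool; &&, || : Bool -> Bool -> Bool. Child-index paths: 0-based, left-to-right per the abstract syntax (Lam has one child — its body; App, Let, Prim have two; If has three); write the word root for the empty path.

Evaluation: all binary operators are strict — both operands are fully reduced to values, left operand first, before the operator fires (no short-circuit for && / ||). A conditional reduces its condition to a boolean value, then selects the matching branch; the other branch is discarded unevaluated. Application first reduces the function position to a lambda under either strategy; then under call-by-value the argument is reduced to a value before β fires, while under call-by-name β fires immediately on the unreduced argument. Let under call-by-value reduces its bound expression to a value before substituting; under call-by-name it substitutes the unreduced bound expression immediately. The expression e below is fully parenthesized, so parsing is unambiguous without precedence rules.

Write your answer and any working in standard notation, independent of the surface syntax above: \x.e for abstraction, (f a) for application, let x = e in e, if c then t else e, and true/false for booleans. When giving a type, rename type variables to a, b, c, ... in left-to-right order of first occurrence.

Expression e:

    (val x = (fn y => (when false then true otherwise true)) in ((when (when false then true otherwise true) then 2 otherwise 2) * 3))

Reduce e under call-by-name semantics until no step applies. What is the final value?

Working:
step 0: (let x = (\y.(if false then true else true)) in ((if (if false then true else true) then 2 else 2) * 3))
step 1: [let@root] ((if (if false then true else true) then 2 else 2) * 3)
step 2: [if@0.0] ((if true then 2 else 2) * 3)
step 3: [if@0] (2 * 3)
step 4: [delta@root] 6

Answer: 6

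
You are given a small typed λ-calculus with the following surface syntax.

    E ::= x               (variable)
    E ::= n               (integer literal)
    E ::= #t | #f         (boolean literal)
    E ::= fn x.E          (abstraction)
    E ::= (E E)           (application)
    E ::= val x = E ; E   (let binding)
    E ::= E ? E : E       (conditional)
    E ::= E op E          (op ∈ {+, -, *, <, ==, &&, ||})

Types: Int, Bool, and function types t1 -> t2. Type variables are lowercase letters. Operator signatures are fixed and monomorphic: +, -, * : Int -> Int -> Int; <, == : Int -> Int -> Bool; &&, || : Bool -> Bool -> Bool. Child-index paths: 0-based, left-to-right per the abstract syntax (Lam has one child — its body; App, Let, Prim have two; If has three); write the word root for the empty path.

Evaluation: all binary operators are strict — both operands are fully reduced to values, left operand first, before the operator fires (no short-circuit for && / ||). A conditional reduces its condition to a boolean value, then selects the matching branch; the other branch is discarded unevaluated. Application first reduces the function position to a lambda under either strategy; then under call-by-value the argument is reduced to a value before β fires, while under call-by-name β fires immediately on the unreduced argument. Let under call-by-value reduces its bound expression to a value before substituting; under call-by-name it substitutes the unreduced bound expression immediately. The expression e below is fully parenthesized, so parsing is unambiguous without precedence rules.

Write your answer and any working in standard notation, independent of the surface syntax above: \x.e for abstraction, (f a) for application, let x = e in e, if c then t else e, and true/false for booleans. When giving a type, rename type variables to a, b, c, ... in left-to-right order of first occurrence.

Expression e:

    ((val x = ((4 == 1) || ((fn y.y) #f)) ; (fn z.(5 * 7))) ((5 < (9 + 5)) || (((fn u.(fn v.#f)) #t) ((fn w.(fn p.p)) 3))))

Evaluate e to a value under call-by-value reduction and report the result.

Trace:
step 0: ((let x = ((4 == 1) || ((\y.y) false)) in (\z.(5 * 7))) ((5 < (9 + 5)) || (((\u.(\v.false)) true) ((\w.(\p.p)) 3))))
step 1: [delta@0.0.0] ((let x = (false || ((\y.y) false)) in (\z.(5 * 7))) ((5 < (9 + 5)) || (((\u.(\v.false)) true) ((\w.(\p.p)) 3))))
step 2: [beta@0.0.1] ((let x = (false || false) in (\z.(5 * 7))) ((5 < (9 + 5)) || (((\u.(\v.false)) true) ((\w.(\p.p)) 3))))
step 3: [delta@0.0] ((let x = false in (\z.(5 * 7))) ((5 < (9 + 5)) || (((\u.(\v.false)) true) ((\w.(\p.p)) 3))))
step 4: [let@0] ((\z.(5 * 7)) ((5 < (9 + 5)) || (((\u.(\v.false)) true) ((\w.(\p.p)) 3))))
step 5: [delta@1.0.1] ((\z.(5 * 7)) ((5 < 14) || (((\u.(\v.false)) true) ((\w.(\p.p)) 3))))
step 6: [delta@1.0] ((\z.(5 * 7)) (true || (((\u.(\v.false)) true) ((\w.(\p.p)) 3))))
step 7: [beta@1.1.0] ((\z.(5 * 7)) (true || ((\v.false) ((\w.(\p.p)) 3))))
step 8: [beta@1.1.1] ((\z.(5 * 7)) (true || ((\v.false) (\p.p))))
step 9: [beta@1.1] ((\z.(5 * 7)) (true || false))
step 10: [delta@1] ((\z.(5 * 7)) true)
step 11: [beta@root] (5 * 7)
step 12: [delta@root] 35

Answer: 35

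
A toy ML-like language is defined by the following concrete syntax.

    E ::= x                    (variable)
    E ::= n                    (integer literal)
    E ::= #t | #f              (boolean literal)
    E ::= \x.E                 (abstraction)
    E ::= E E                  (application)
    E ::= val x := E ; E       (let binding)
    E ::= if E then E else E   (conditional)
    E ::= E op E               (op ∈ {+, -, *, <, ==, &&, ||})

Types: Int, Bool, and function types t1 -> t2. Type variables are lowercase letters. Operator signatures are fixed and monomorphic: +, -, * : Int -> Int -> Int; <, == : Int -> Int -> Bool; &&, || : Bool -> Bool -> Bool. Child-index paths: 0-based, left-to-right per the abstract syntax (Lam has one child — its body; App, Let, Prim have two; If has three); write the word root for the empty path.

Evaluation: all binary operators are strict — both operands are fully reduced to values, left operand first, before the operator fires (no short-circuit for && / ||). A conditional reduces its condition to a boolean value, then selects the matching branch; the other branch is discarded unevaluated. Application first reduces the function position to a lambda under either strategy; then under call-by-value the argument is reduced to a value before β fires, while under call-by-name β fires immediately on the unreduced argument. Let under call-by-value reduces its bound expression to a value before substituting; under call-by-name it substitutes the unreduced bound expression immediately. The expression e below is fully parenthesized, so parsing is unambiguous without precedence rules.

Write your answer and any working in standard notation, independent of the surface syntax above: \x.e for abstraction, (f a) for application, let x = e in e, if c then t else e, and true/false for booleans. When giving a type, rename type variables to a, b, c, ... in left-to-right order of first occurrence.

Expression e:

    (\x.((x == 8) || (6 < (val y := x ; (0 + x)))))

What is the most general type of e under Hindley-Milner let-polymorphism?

Answer: Int -> Bool

Working:
x : a
  unify a ~ Int
  unify Int ~ Int
  unify Bool ~ Bool
  unify Int ~ Int
x : Int
let y : Int
  unify Int ~ Int
x : Int
  unify Int ~ Int
  unify Int ~ Int
  unify Bool ~ Bool
\x._ : Int -> Bool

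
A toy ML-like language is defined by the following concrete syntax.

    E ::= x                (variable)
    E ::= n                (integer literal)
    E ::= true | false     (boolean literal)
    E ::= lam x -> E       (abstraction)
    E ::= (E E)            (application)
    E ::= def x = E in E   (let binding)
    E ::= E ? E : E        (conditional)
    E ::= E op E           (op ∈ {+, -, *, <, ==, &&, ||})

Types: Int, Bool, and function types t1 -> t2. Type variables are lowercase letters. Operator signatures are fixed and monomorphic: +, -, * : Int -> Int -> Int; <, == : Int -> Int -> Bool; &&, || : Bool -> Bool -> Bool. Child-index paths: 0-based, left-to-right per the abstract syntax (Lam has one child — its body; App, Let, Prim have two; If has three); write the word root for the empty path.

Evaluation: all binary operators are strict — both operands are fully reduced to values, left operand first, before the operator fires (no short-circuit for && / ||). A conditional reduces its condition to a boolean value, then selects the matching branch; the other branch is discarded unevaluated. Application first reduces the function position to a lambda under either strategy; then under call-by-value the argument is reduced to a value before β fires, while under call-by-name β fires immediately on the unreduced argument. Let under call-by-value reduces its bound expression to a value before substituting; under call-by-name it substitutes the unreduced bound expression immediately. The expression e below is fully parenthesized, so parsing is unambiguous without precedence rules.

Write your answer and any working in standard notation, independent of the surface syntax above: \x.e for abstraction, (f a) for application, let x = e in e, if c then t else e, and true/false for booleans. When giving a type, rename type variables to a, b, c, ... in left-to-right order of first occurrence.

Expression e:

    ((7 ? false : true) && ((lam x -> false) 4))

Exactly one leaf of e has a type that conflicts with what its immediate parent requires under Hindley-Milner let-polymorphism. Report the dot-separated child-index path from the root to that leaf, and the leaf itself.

Answer: 0.0 : 7

Working:
  unify Int ~ Bool
  FAIL: mismatch Int ~ Bool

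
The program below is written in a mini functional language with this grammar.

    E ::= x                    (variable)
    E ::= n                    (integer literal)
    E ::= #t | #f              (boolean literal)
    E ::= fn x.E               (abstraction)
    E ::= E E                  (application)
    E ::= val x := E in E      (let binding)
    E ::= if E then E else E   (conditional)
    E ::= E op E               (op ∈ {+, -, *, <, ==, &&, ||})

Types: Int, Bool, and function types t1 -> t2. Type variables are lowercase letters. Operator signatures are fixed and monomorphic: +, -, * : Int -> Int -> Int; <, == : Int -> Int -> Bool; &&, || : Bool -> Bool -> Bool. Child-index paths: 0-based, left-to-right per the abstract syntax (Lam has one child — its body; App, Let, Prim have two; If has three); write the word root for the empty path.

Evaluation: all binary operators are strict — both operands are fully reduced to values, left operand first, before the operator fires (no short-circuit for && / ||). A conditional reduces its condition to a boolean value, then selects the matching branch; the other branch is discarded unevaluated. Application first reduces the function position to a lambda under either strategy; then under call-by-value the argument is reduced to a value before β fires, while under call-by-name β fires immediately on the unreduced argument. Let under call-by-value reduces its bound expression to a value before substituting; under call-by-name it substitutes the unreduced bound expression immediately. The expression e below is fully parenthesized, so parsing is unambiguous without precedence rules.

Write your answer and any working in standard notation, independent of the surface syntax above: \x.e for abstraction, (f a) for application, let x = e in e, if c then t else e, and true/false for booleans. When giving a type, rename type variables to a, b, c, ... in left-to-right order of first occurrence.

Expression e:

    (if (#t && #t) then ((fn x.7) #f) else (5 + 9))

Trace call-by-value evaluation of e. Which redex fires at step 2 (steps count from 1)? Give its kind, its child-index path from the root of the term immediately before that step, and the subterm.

Derivation:
step 0: (if (true && true) then ((\x.7) false) else (5 + 9))
step 1: [delta@0] (if true then ((\x.7) false) else (5 + 9))
step 2: [if@root] ((\x.7) false)

Answer: if at root : (if true then ((\x.7) false) else (5 + 9))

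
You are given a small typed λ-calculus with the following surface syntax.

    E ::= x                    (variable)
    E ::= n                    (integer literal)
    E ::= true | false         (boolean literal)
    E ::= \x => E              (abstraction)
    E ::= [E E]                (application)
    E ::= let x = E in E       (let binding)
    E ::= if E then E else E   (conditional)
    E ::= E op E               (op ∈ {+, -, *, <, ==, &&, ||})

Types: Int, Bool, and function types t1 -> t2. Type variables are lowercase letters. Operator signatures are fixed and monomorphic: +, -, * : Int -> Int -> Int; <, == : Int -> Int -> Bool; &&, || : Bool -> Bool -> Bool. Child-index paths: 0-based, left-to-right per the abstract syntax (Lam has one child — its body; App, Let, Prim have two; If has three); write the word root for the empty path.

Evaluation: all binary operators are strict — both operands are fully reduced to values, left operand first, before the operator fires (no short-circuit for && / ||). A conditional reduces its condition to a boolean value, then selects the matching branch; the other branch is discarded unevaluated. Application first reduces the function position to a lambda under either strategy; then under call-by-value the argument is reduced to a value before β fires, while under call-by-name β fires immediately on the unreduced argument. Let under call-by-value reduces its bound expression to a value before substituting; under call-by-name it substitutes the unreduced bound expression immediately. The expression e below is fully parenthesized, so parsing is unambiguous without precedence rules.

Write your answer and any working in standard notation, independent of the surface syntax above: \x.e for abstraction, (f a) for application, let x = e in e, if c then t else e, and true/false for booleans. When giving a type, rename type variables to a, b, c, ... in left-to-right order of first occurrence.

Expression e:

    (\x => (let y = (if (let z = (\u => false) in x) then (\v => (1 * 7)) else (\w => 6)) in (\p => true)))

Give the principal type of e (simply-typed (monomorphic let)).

Answer: Bool -> a -> Bool

Trace:
\u._ : b -> Bool
let z : b -> Bool
x : a
  unify a ~ Bool
  unify Int ~ Int
  unify Int ~ Int
\v._ : c -> Int
\w._ : d -> Int
  unify c -> Int ~ d -> Int
  unify c ~ d
  unify Int ~ Int
let y : d -> Int
\p._ : e -> Bool
\x._ : Bool -> e -> Bool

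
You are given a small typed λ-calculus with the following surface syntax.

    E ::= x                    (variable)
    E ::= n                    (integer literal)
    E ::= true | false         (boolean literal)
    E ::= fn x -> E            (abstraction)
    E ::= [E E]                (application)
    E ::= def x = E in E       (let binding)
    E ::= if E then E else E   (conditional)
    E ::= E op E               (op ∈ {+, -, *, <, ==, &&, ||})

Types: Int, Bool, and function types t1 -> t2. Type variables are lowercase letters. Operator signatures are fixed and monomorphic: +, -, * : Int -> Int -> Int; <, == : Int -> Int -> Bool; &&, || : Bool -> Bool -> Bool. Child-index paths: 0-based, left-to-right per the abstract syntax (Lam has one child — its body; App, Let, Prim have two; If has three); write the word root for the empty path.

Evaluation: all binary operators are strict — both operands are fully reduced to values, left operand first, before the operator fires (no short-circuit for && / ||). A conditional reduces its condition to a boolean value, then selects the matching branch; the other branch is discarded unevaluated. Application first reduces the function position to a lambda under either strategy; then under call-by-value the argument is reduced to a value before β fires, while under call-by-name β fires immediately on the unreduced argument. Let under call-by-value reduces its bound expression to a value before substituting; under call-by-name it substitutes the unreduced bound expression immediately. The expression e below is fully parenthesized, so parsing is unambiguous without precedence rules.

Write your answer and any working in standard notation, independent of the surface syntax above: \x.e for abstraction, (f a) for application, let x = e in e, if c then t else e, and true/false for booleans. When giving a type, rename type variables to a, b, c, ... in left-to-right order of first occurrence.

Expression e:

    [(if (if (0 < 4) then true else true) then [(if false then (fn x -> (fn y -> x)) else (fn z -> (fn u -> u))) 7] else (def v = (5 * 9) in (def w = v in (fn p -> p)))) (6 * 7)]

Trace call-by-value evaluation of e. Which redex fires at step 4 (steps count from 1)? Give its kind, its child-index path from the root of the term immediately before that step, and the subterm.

Answer: if at 0.0 : (if false then (\x.(\y.x)) else (\z.(\u.u)))

Derivation:
step 0: ((if (if (0 < 4) then true else true) then ((if false then (\x.(\y.x)) else (\z.(\u.u))) 7) else (let v = (5 * 9) in (let w = v in (\p.p)))) (6 * 7))
step 1: [delta@0.0.0] ((if (if true then true else true) then ((if false then (\x.(\y.x)) else (\z.(\u.u))) 7) else (let v = (5 * 9) in (let w = v in (\p.p)))) (6 * 7))
step 2: [if@0.0] ((if true then ((if false then (\x.(\y.x)) else (\z.(\u.u))) 7) else (let v = (5 * 9) in (let w = v in (\p.p)))) (6 * 7))
step 3: [if@0] (((if false then (\x.(\y.x)) else (\z.(\u.u))) 7) (6 * 7))
step 4: [if@0.0] (((\z.(\u.u)) 7) (6 * 7))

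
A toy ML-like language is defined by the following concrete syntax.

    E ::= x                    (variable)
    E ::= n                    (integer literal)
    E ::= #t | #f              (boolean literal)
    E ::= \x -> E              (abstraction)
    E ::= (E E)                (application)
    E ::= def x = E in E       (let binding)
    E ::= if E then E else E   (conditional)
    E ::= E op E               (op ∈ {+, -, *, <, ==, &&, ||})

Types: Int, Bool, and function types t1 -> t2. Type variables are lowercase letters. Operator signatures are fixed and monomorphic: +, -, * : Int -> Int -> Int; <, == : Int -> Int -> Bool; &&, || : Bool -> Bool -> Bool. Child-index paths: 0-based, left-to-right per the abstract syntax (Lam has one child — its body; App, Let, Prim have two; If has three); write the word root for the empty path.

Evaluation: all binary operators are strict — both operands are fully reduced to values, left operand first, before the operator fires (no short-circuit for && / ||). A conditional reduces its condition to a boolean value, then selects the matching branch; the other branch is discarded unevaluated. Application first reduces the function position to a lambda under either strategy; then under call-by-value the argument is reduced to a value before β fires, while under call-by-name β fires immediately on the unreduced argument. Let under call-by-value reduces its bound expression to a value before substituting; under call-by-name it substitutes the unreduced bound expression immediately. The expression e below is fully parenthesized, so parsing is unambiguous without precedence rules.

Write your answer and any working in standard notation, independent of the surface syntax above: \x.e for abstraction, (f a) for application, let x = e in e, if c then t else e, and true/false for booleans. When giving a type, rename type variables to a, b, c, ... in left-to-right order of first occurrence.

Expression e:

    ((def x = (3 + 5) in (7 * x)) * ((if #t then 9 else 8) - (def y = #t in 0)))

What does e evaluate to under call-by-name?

Derivation:
step 0: ((let x = (3 + 5) in (7 * x)) * ((if true then 9 else 8) - (let y = true in 0)))
step 1: [let@0] ((7 * (3 + 5)) * ((if true then 9 else 8) - (let y = true in 0)))
step 2: [delta@0.1] ((7 * 8) * ((if true then 9 else 8) - (let y = true in 0)))
step 3: [delta@0] (56 * ((if true then 9 else 8) - (let y = true in 0)))
step 4: [if@1.0] (56 * (9 - (let y = true in 0)))
step 5: [let@1.1] (56 * (9 - 0))
step 6: [delta@1] (56 * 9)
step 7: [delta@root] 504

Answer: 504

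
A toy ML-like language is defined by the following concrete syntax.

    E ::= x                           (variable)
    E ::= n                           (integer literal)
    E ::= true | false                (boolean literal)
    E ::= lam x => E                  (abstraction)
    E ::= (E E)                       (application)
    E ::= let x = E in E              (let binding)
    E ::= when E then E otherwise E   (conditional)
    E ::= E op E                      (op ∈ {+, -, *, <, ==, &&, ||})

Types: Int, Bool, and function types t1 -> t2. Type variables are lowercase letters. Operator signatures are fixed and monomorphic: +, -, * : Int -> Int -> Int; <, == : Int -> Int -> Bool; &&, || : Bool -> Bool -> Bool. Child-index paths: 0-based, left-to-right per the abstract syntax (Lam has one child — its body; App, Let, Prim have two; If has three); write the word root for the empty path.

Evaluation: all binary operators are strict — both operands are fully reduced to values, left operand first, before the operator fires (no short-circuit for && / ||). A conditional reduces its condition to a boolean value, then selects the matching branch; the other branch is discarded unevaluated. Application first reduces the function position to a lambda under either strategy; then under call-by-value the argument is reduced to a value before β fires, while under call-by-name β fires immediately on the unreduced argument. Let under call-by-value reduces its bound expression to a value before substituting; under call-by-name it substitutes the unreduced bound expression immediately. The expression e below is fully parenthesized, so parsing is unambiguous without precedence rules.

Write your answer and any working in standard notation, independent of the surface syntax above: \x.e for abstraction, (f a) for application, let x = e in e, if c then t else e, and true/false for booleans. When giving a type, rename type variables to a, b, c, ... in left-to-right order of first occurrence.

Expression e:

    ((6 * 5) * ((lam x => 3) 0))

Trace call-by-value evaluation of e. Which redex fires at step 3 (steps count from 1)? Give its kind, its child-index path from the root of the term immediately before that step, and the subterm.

Trace:
step 0: ((6 * 5) * ((\x.3) 0))
step 1: [delta@0] (30 * ((\x.3) 0))
step 2: [beta@1] (30 * 3)
step 3: [delta@root] 90

Answer: delta at root : (30 * 3)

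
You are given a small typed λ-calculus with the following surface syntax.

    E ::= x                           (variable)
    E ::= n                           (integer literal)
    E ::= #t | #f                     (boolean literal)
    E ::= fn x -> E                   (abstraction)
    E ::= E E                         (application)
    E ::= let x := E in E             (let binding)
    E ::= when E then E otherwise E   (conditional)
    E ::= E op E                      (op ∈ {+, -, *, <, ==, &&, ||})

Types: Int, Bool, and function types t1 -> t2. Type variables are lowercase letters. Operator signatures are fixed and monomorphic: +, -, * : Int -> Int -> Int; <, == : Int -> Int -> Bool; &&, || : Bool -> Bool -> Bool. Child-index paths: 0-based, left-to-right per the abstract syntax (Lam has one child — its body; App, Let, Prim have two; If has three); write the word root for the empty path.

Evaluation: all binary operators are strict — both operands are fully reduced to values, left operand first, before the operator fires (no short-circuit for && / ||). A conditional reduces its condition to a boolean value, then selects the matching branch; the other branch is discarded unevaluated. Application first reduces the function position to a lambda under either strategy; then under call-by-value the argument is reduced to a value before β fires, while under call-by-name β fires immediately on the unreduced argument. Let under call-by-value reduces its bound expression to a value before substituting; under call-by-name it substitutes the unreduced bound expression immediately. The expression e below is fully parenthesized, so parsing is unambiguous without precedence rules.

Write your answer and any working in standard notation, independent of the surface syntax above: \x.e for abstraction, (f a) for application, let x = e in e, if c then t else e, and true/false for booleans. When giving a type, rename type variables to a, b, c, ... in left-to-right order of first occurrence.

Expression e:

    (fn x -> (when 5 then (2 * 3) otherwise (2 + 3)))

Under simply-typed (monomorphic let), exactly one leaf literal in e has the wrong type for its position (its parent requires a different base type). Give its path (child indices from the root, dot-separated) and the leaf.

Answer: 0.0 : 5

Working:
  unify Int ~ Bool
  FAIL: mismatch Int ~ Bool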